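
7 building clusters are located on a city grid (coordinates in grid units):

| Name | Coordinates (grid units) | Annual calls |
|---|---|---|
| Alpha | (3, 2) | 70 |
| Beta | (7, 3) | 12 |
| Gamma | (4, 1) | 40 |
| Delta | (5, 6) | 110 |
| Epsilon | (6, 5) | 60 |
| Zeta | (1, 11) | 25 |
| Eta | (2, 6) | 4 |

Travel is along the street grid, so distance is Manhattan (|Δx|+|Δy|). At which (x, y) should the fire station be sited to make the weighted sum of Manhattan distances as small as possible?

Manhattan distance separates: Σwᵢ(|x−xᵢ|+|y−yᵢ|) = Σwᵢ|x−xᵢ| + Σwᵢ|y−yᵢ|, so x and y are optimised independently as 1-D weighted medians.
Total weight W = 321; half = 160.5.
x-coordinate, sorted with cumulative weight:
  x=1 (Zeta, w=25) cum 25
  x=2 (Eta, w=4) cum 29
  x=3 (Alpha, w=70) cum 99
  x=4 (Gamma, w=40) cum 139
  x=5 (Delta, w=110) cum 249  ← median
  x=6 (Epsilon, w=60) cum 309
  x=7 (Beta, w=12) cum 321
⇒ x* = 5
y-coordinate, sorted with cumulative weight:
  y=1 (Gamma, w=40) cum 40
  y=2 (Alpha, w=70) cum 110
  y=3 (Beta, w=12) cum 122
  y=5 (Epsilon, w=60) cum 182  ← median
  y=6 (Delta, w=110) cum 292
  y=6 (Eta, w=4) cum 296
  y=11 (Zeta, w=25) cum 321
⇒ y* = 5

(5, 5)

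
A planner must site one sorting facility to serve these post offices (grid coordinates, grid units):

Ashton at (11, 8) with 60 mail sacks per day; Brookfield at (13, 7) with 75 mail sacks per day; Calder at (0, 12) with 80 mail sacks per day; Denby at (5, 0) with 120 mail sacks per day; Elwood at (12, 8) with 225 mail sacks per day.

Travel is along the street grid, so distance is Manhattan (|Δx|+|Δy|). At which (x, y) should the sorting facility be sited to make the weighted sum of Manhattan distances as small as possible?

(12, 8)

Manhattan distance separates: Σwᵢ(|x−xᵢ|+|y−yᵢ|) = Σwᵢ|x−xᵢ| + Σwᵢ|y−yᵢ|, so x and y are optimised independently as 1-D weighted medians.
Total weight W = 560; half = 280.
x-coordinate, sorted with cumulative weight:
  x=0 (Calder, w=80) cum 80
  x=5 (Denby, w=120) cum 200
  x=11 (Ashton, w=60) cum 260
  x=12 (Elwood, w=225) cum 485  ← median
  x=13 (Brookfield, w=75) cum 560
⇒ x* = 12
y-coordinate, sorted with cumulative weight:
  y=0 (Denby, w=120) cum 120
  y=7 (Brookfield, w=75) cum 195
  y=8 (Ashton, w=60) cum 255
  y=8 (Elwood, w=225) cum 480  ← median
  y=12 (Calder, w=80) cum 560
⇒ y* = 8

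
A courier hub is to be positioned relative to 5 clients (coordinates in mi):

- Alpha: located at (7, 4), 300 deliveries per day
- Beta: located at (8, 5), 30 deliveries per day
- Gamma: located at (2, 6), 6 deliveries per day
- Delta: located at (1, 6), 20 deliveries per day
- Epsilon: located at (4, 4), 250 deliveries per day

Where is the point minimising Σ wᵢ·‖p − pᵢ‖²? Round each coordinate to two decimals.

The minimiser of Σwᵢ‖p−pᵢ‖² is the weighted centroid p* = (Σwᵢpᵢ)/(Σwᵢ).
Σwᵢ = 606.
Σwᵢxᵢ = 300·7 + 30·8 + 6·2 + 20·1 + 250·4 = 3372.
Σwᵢyᵢ = 300·4 + 30·5 + 6·6 + 20·6 + 250·4 = 2506.
x* = 3372/606 = 5.56, y* = 2506/606 = 4.14.

(5.56, 4.14)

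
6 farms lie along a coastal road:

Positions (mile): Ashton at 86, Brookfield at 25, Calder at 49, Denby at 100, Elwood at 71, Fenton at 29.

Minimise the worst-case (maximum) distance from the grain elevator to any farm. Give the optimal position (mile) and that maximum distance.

The 1-center on a line is the midpoint of the two extreme points: leftmost at 25, rightmost at 100.
Optimal location = (25 + 100)/2 = 62.5; maximum distance = (100 − 25)/2 = 37.5.

location 62.5, max distance 37.5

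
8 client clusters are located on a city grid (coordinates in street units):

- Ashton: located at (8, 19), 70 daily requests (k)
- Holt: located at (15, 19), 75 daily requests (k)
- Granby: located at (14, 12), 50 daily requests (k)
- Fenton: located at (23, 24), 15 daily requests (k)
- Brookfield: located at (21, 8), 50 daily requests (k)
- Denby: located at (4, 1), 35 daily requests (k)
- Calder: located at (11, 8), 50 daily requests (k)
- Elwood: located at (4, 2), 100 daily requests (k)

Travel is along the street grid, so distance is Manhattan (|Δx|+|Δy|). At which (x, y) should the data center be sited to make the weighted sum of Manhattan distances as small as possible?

(11, 8)

Manhattan distance separates: Σwᵢ(|x−xᵢ|+|y−yᵢ|) = Σwᵢ|x−xᵢ| + Σwᵢ|y−yᵢ|, so x and y are optimised independently as 1-D weighted medians.
Total weight W = 445; half = 222.5.
x-coordinate, sorted with cumulative weight:
  x=4 (Denby, w=35) cum 35
  x=4 (Elwood, w=100) cum 135
  x=8 (Ashton, w=70) cum 205
  x=11 (Calder, w=50) cum 255  ← median
  x=14 (Granby, w=50) cum 305
  x=15 (Holt, w=75) cum 380
  x=21 (Brookfield, w=50) cum 430
  x=23 (Fenton, w=15) cum 445
⇒ x* = 11
y-coordinate, sorted with cumulative weight:
  y=1 (Denby, w=35) cum 35
  y=2 (Elwood, w=100) cum 135
  y=8 (Brookfield, w=50) cum 185
  y=8 (Calder, w=50) cum 235  ← median
  y=12 (Granby, w=50) cum 285
  y=19 (Ashton, w=70) cum 355
  y=19 (Holt, w=75) cum 430
  y=24 (Fenton, w=15) cum 445
⇒ y* = 8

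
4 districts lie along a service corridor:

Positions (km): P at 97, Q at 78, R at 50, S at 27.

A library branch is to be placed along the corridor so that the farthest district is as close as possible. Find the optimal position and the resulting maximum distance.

location 62, max distance 35

The 1-center on a line is the midpoint of the two extreme points: leftmost at 27, rightmost at 97.
Optimal location = (27 + 97)/2 = 62; maximum distance = (97 − 27)/2 = 35.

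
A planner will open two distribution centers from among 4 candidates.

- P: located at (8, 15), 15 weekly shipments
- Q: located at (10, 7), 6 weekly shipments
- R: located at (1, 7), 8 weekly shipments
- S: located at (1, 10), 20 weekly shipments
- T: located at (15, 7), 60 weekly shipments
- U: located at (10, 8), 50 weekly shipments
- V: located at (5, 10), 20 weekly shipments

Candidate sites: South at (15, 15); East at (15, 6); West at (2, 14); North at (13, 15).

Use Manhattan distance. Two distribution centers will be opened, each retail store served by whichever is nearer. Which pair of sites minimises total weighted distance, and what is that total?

Evaluate every pair (each demand assigned to the nearer of the two):
  {East, West}: total = 855
  {East, North}: total = 1241
  {South, East}: total = 1311
  {West, North}: total = 1545
  {South, West}: total = 1567
  {South, North}: total = 1881
Best pair: {East, West} with total 855.

{East, West}, total 855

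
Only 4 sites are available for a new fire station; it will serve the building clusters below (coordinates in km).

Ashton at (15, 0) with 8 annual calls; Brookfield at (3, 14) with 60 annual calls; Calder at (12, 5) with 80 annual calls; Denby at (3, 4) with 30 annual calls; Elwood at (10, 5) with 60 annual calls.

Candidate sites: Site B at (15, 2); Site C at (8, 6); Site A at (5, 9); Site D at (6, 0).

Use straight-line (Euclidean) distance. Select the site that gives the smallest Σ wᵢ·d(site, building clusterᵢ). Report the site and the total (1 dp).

Site C, total 1265.4 km

Total weighted distance at each candidate:
  Site B (15, 2): total = 2088.5
  Site C (8, 6): total = 1265.4
  Site A (5, 9): total = 1621.5
  Site D (6, 0): total = 2090.1
Minimum is at Site C with total 1265.4 km.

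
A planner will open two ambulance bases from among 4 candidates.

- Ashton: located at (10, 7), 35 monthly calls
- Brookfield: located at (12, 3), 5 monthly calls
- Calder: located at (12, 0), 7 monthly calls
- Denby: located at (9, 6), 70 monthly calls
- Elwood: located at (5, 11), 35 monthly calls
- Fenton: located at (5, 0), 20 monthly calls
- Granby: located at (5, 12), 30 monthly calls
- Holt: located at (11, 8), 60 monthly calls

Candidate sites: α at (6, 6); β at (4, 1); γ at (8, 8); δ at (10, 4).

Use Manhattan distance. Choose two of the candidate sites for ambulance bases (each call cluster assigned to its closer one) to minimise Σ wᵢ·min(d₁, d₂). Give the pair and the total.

{β, γ}, total 1063

Evaluate every pair (each demand assigned to the nearer of the two):
  {β, γ}: total = 1063
  {γ, δ}: total = 1152
  {α, γ}: total = 1184
  {α, δ}: total = 1232
  {α, β}: total = 1373
  {β, δ}: total = 1457
Best pair: {β, γ} with total 1063.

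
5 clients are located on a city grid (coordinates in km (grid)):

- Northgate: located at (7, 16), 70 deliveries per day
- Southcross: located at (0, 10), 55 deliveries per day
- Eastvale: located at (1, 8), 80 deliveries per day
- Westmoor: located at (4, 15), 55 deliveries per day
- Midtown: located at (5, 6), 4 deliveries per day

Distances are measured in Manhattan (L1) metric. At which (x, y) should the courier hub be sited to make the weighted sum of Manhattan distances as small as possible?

Manhattan distance separates: Σwᵢ(|x−xᵢ|+|y−yᵢ|) = Σwᵢ|x−xᵢ| + Σwᵢ|y−yᵢ|, so x and y are optimised independently as 1-D weighted medians.
Total weight W = 264; half = 132.
x-coordinate, sorted with cumulative weight:
  x=0 (Southcross, w=55) cum 55
  x=1 (Eastvale, w=80) cum 135  ← median
  x=4 (Westmoor, w=55) cum 190
  x=5 (Midtown, w=4) cum 194
  x=7 (Northgate, w=70) cum 264
⇒ x* = 1
y-coordinate, sorted with cumulative weight:
  y=6 (Midtown, w=4) cum 4
  y=8 (Eastvale, w=80) cum 84
  y=10 (Southcross, w=55) cum 139  ← median
  y=15 (Westmoor, w=55) cum 194
  y=16 (Northgate, w=70) cum 264
⇒ y* = 10

(1, 10)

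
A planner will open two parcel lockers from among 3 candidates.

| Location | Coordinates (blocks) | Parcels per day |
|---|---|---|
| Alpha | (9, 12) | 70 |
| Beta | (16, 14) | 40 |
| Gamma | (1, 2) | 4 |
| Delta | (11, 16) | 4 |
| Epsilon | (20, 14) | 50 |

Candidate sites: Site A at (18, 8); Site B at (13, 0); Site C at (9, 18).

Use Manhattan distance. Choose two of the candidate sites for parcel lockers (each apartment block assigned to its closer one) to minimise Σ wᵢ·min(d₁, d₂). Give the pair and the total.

{Site A, Site C}, total 1248

Evaluate every pair (each demand assigned to the nearer of the two):
  {Site A, Site C}: total = 1248
  {Site B, Site C}: total = 1682
  {Site A, Site B}: total = 1746
Best pair: {Site A, Site C} with total 1248.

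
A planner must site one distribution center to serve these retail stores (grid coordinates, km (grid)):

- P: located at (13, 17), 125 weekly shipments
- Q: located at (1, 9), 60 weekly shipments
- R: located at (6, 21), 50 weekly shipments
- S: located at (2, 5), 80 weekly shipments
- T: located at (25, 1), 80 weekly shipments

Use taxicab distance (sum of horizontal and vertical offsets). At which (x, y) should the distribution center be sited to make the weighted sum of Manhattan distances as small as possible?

Manhattan distance separates: Σwᵢ(|x−xᵢ|+|y−yᵢ|) = Σwᵢ|x−xᵢ| + Σwᵢ|y−yᵢ|, so x and y are optimised independently as 1-D weighted medians.
Total weight W = 395; half = 197.5.
x-coordinate, sorted with cumulative weight:
  x=1 (Q, w=60) cum 60
  x=2 (S, w=80) cum 140
  x=6 (R, w=50) cum 190
  x=13 (P, w=125) cum 315  ← median
  x=25 (T, w=80) cum 395
⇒ x* = 13
y-coordinate, sorted with cumulative weight:
  y=1 (T, w=80) cum 80
  y=5 (S, w=80) cum 160
  y=9 (Q, w=60) cum 220  ← median
  y=17 (P, w=125) cum 345
  y=21 (R, w=50) cum 395
⇒ y* = 9

(13, 9)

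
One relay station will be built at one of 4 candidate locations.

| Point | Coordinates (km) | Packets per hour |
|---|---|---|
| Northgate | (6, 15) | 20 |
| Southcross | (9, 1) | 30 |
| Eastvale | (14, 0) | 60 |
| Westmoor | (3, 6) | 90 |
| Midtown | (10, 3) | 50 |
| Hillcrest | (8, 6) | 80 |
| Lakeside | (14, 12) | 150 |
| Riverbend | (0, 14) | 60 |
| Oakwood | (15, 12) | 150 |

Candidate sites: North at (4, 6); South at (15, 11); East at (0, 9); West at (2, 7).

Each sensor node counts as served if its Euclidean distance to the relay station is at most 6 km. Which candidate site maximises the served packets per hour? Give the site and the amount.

South, covering 300

Coverage radius r = 6 km; a point is covered iff (Δx)²+(Δy)² ≤ 6² = 36.
  North (4, 6): covers {Westmoor, Hillcrest} → 170
  South (15, 11): covers {Lakeside, Oakwood} → 300
  East (0, 9): covers {Westmoor, Riverbend} → 150
  West (2, 7): covers {Westmoor} → 90
Maximum coverage at South: 300 packets per hour.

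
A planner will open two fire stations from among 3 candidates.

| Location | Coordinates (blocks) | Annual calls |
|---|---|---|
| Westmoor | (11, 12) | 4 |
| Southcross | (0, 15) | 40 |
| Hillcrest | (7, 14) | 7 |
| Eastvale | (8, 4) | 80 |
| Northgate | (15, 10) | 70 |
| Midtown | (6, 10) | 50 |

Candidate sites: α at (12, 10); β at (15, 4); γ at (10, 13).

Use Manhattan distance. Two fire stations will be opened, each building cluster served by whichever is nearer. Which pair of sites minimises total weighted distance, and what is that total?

{α, β}, total 1825

Evaluate every pair (each demand assigned to the nearer of the two):
  {α, β}: total = 1825
  {α, γ}: total = 1826
  {β, γ}: total = 1846
Best pair: {α, β} with total 1825.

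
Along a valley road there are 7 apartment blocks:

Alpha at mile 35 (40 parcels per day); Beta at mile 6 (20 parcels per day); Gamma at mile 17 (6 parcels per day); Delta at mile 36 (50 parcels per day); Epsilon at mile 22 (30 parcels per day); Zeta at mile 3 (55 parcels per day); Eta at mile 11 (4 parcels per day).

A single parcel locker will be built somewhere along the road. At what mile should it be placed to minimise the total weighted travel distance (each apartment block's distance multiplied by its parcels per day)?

For a sum of weighted absolute distances on a line, the optimum is the weighted median (not the mean). Total weight W = 205; half-weight = 102.5.
Sort by position and accumulate weight:
  mile 3 (Zeta, w=55) → cum 55
  mile 6 (Beta, w=20) → cum 75
  mile 11 (Eta, w=4) → cum 79
  mile 17 (Gamma, w=6) → cum 85
  mile 22 (Epsilon, w=30) → cum 115  ≥ 102.5 → median here
  mile 35 (Alpha, w=40) → cum 155
  mile 36 (Delta, w=50) → cum 205
Optimal location: mile 22.

x = 22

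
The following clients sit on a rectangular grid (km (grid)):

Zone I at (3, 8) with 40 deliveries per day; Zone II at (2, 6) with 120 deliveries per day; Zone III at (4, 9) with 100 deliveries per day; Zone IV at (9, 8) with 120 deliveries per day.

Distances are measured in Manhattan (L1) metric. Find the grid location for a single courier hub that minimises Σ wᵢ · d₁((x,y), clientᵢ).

Manhattan distance separates: Σwᵢ(|x−xᵢ|+|y−yᵢ|) = Σwᵢ|x−xᵢ| + Σwᵢ|y−yᵢ|, so x and y are optimised independently as 1-D weighted medians.
Total weight W = 380; half = 190.
x-coordinate, sorted with cumulative weight:
  x=2 (Zone II, w=120) cum 120
  x=3 (Zone I, w=40) cum 160
  x=4 (Zone III, w=100) cum 260  ← median
  x=9 (Zone IV, w=120) cum 380
⇒ x* = 4
y-coordinate, sorted with cumulative weight:
  y=6 (Zone II, w=120) cum 120
  y=8 (Zone I, w=40) cum 160
  y=8 (Zone IV, w=120) cum 280  ← median
  y=9 (Zone III, w=100) cum 380
⇒ y* = 8

(4, 8)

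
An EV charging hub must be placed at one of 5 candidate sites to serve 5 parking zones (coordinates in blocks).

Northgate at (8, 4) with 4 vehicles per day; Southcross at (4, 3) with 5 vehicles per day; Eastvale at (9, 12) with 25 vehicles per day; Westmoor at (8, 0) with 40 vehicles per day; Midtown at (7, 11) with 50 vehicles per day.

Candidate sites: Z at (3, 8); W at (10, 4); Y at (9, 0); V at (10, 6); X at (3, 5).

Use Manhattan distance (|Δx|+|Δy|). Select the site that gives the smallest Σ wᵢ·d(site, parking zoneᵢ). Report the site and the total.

V, total 956 blocks

Total weighted distance at each candidate:
  Z (3, 8): total = 1186
  W (10, 4): total = 1008
  Y (9, 0): total = 1050
  V (10, 6): total = 956
  X (3, 5): total = 1264
Minimum is at V with total 956 blocks.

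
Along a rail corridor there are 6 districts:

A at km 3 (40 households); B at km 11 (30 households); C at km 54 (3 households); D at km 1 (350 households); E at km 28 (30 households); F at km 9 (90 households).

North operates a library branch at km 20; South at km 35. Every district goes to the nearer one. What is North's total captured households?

The indifferent point is the midpoint (20+35)/2 = 27.5; districts left of it (closer to North at 20) go to North, those right go to South.
  D at 1 (w=350) → North
  A at 3 (w=40) → North
  F at 9 (w=90) → North
  B at 11 (w=30) → North
  E at 28 (w=30) → South
  C at 54 (w=3) → South
North captures 510; South captures 33.

510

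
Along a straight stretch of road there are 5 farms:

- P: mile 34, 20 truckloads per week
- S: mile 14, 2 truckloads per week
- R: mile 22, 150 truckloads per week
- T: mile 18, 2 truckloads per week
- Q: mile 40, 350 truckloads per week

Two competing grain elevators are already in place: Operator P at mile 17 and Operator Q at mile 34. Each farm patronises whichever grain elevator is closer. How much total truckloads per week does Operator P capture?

154

The indifferent point is the midpoint (17+34)/2 = 25.5; farms left of it (closer to Operator P at 17) go to Operator P, those right go to Operator Q.
  S at 14 (w=2) → Operator P
  T at 18 (w=2) → Operator P
  R at 22 (w=150) → Operator P
  P at 34 (w=20) → Operator Q
  Q at 40 (w=350) → Operator Q
Operator P captures 154; Operator Q captures 370.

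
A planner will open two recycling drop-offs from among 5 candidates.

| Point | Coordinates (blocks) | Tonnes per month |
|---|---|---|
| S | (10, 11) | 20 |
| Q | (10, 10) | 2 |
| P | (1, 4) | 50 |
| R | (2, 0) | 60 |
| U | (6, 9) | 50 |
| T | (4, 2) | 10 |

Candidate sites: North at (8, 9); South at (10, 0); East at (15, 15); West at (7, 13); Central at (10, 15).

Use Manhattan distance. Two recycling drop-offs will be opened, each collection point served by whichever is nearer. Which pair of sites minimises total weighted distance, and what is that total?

{North, South}, total 1346

Evaluate every pair (each demand assigned to the nearer of the two):
  {North, South}: total = 1346
  {South, West}: total = 1572
  {North, East}: total = 1796
  {North, West}: total = 1796
  {North, Central}: total = 1796
  {South, Central}: total = 1800
  {South, East}: total = 2060
  {West, Central}: total = 2310
  {East, West}: total = 2332
  {East, Central}: total = 3160
Best pair: {North, South} with total 1346.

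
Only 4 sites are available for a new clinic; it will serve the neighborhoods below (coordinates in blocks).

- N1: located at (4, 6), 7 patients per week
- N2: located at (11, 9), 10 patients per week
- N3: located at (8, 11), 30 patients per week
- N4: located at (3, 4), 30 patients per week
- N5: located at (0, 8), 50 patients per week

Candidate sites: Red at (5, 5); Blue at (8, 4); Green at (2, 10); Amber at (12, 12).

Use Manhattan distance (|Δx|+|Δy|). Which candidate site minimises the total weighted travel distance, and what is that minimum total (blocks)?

Total weighted distance at each candidate:
  Red (5, 5): total = 874
  Blue (8, 4): total = 1082
  Green (2, 10): total = 762
  Amber (12, 12): total = 1598
Minimum is at Green with total 762 blocks.

Green, total 762 blocks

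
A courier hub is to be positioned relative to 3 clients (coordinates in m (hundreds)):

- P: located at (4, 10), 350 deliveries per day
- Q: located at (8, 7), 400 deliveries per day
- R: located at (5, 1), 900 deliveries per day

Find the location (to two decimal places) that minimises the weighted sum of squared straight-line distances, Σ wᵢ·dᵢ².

The minimiser of Σwᵢ‖p−pᵢ‖² is the weighted centroid p* = (Σwᵢpᵢ)/(Σwᵢ).
Σwᵢ = 1650.
Σwᵢxᵢ = 350·4 + 400·8 + 900·5 = 9100.
Σwᵢyᵢ = 350·10 + 400·7 + 900·1 = 7200.
x* = 9100/1650 = 5.52, y* = 7200/1650 = 4.36.

(5.52, 4.36)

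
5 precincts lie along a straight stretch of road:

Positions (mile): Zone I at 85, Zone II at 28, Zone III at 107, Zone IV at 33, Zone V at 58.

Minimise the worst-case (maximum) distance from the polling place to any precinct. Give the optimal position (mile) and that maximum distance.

location 67.5, max distance 39.5

The 1-center on a line is the midpoint of the two extreme points: leftmost at 28, rightmost at 107.
Optimal location = (28 + 107)/2 = 67.5; maximum distance = (107 − 28)/2 = 39.5.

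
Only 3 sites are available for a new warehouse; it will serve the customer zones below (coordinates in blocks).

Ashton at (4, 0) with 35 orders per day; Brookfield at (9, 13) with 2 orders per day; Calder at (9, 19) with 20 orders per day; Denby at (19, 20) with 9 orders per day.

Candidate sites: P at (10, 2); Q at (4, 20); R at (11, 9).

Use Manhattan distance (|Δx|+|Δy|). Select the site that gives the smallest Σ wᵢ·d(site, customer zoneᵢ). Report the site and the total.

Total weighted distance at each candidate:
  P (10, 2): total = 907
  Q (4, 20): total = 979
  R (11, 9): total = 983
Minimum is at P with total 907 blocks.

P, total 907 blocks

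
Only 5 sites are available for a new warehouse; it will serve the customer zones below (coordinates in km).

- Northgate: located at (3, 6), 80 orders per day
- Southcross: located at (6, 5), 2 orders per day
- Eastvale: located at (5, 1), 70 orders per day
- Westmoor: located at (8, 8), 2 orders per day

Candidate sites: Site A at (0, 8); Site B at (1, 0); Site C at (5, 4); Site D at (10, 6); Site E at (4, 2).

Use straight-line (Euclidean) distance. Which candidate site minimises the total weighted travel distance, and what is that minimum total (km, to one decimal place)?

Total weighted distance at each candidate:
  Site A (0, 8): total = 920.0
  Site B (1, 0): total = 830.0
  Site C (5, 4): total = 449.1
  Site D (10, 6): total = 1068.9
  Site E (4, 2): total = 450.5
Minimum is at Site C with total 449.1 km.

Site C, total 449.1 km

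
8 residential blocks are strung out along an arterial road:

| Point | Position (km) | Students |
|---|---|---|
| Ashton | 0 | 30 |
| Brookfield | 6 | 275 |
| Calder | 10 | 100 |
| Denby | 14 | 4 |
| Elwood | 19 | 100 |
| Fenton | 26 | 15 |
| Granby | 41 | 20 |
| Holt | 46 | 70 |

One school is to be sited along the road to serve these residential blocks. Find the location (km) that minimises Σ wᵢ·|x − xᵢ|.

For a sum of weighted absolute distances on a line, the optimum is the weighted median (not the mean). Total weight W = 614; half-weight = 307.
Sort by position and accumulate weight:
  km 0 (Ashton, w=30) → cum 30
  km 6 (Brookfield, w=275) → cum 305
  km 10 (Calder, w=100) → cum 405  ≥ 307 → median here
  km 14 (Denby, w=4) → cum 409
  km 19 (Elwood, w=100) → cum 509
  km 26 (Fenton, w=15) → cum 524
  km 41 (Granby, w=20) → cum 544
  km 46 (Holt, w=70) → cum 614
Optimal location: km 10.

x = 10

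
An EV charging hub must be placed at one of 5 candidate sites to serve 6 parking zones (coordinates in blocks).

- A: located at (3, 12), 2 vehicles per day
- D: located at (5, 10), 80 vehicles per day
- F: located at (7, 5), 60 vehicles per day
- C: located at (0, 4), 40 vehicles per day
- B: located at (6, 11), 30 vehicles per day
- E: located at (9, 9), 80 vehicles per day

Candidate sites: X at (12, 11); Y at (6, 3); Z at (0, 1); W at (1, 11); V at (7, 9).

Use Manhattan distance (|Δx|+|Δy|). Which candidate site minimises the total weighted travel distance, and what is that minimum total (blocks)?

V, total 1224 blocks

Total weighted distance at each candidate:
  X (12, 11): total = 2660
  Y (6, 3): total = 2084
  Z (0, 1): total = 3768
  W (1, 11): total = 2396
  V (7, 9): total = 1224
Minimum is at V with total 1224 blocks.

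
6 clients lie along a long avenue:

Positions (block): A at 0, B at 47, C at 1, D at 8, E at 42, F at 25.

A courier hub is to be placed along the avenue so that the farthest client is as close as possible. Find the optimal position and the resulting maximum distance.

The 1-center on a line is the midpoint of the two extreme points: leftmost at 0, rightmost at 47.
Optimal location = (0 + 47)/2 = 23.5; maximum distance = (47 − 0)/2 = 23.5.

location 23.5, max distance 23.5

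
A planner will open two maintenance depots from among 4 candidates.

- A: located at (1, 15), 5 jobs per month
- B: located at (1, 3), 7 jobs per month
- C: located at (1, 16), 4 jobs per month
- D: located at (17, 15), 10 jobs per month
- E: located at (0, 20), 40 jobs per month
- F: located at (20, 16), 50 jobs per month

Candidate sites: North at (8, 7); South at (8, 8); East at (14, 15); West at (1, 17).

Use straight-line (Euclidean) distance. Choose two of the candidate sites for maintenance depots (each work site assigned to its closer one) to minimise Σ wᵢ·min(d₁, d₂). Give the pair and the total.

Evaluate every pair (each demand assigned to the nearer of the two):
  {East, West}: total = 572.6
  {South, West}: total = 1035.8
  {South, East}: total = 1063.3
  {North, West}: total = 1067.3
  {North, East}: total = 1084.0
  {North, South}: total = 1560.5
Best pair: {East, West} with total 572.6.

{East, West}, total 572.6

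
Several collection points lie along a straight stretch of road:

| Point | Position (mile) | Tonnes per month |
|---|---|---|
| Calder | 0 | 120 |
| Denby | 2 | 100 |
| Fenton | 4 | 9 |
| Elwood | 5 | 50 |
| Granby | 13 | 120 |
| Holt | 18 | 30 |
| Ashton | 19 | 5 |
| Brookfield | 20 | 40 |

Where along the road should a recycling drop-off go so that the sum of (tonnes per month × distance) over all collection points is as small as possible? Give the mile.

x = 5

For a sum of weighted absolute distances on a line, the optimum is the weighted median (not the mean). Total weight W = 474; half-weight = 237.
Sort by position and accumulate weight:
  mile 0 (Calder, w=120) → cum 120
  mile 2 (Denby, w=100) → cum 220
  mile 4 (Fenton, w=9) → cum 229
  mile 5 (Elwood, w=50) → cum 279  ≥ 237 → median here
  mile 13 (Granby, w=120) → cum 399
  mile 18 (Holt, w=30) → cum 429
  mile 19 (Ashton, w=5) → cum 434
  mile 20 (Brookfield, w=40) → cum 474
Optimal location: mile 5.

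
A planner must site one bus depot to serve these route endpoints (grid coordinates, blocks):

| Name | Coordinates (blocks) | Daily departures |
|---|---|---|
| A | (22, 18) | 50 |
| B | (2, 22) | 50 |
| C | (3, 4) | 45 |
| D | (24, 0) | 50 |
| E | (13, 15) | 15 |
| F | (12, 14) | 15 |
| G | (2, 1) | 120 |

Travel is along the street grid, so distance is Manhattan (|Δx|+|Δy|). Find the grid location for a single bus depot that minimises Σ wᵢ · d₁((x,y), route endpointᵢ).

Manhattan distance separates: Σwᵢ(|x−xᵢ|+|y−yᵢ|) = Σwᵢ|x−xᵢ| + Σwᵢ|y−yᵢ|, so x and y are optimised independently as 1-D weighted medians.
Total weight W = 345; half = 172.5.
x-coordinate, sorted with cumulative weight:
  x=2 (B, w=50) cum 50
  x=2 (G, w=120) cum 170
  x=3 (C, w=45) cum 215  ← median
  x=12 (F, w=15) cum 230
  x=13 (E, w=15) cum 245
  x=22 (A, w=50) cum 295
  x=24 (D, w=50) cum 345
⇒ x* = 3
y-coordinate, sorted with cumulative weight:
  y=0 (D, w=50) cum 50
  y=1 (G, w=120) cum 170
  y=4 (C, w=45) cum 215  ← median
  y=14 (F, w=15) cum 230
  y=15 (E, w=15) cum 245
  y=18 (A, w=50) cum 295
  y=22 (B, w=50) cum 345
⇒ y* = 4

(3, 4)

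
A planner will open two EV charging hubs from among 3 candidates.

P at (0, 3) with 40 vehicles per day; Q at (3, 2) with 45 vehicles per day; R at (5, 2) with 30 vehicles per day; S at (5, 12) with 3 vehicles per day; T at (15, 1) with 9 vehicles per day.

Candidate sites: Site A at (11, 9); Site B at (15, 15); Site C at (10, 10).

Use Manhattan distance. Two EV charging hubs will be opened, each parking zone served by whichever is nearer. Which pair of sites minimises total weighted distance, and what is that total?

{Site A, Site C}, total 1874

Evaluate every pair (each demand assigned to the nearer of the two):
  {Site A, Site C}: total = 1874
  {Site A, Site B}: total = 1880
  {Site B, Site C}: total = 1892
Best pair: {Site A, Site C} with total 1874.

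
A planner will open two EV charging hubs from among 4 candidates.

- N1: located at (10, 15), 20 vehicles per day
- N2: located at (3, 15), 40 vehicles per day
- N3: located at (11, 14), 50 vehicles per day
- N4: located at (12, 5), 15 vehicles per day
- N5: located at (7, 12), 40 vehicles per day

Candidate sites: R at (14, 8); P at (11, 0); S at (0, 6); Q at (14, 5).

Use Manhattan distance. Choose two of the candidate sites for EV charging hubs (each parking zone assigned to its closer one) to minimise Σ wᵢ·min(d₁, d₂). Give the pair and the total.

Evaluate every pair (each demand assigned to the nearer of the two):
  {R, S}: total = 1665
  {R, Q}: total = 1860
  {R, P}: total = 1905
  {S, Q}: total = 1910
  {P, S}: total = 2110
  {P, Q}: total = 2310
Best pair: {R, S} with total 1665.

{R, S}, total 1665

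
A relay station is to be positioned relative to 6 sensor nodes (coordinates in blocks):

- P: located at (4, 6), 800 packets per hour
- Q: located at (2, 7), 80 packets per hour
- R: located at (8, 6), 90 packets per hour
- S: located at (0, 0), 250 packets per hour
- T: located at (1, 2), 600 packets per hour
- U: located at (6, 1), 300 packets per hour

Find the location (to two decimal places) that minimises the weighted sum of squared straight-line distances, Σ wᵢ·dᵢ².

(3.06, 3.49)

The minimiser of Σwᵢ‖p−pᵢ‖² is the weighted centroid p* = (Σwᵢpᵢ)/(Σwᵢ).
Σwᵢ = 2120.
Σwᵢxᵢ = 800·4 + 80·2 + 90·8 + 250·0 + 600·1 + 300·6 = 6480.
Σwᵢyᵢ = 800·6 + 80·7 + 90·6 + 250·0 + 600·2 + 300·1 = 7400.
x* = 6480/2120 = 3.06, y* = 7400/2120 = 3.49.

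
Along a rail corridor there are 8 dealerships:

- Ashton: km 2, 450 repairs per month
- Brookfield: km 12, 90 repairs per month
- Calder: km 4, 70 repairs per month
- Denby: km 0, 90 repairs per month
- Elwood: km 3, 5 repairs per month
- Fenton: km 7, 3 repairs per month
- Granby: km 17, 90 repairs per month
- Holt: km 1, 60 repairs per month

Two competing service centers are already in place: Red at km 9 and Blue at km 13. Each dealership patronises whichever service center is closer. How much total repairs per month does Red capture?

The indifferent point is the midpoint (9+13)/2 = 11; dealerships left of it (closer to Red at 9) go to Red, those right go to Blue.
  Denby at 0 (w=90) → Red
  Holt at 1 (w=60) → Red
  Ashton at 2 (w=450) → Red
  Elwood at 3 (w=5) → Red
  Calder at 4 (w=70) → Red
  Fenton at 7 (w=3) → Red
  Brookfield at 12 (w=90) → Blue
  Granby at 17 (w=90) → Blue
Red captures 678; Blue captures 180.

678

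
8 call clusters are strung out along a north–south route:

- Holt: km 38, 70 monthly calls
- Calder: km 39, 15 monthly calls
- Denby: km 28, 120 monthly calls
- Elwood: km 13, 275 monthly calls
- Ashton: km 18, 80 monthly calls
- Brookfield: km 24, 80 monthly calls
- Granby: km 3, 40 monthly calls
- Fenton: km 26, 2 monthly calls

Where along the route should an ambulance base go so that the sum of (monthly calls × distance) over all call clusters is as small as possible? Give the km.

For a sum of weighted absolute distances on a line, the optimum is the weighted median (not the mean). Total weight W = 682; half-weight = 341.
Sort by position and accumulate weight:
  km 3 (Granby, w=40) → cum 40
  km 13 (Elwood, w=275) → cum 315
  km 18 (Ashton, w=80) → cum 395  ≥ 341 → median here
  km 24 (Brookfield, w=80) → cum 475
  km 26 (Fenton, w=2) → cum 477
  km 28 (Denby, w=120) → cum 597
  km 38 (Holt, w=70) → cum 667
  km 39 (Calder, w=15) → cum 682
Optimal location: km 18.

x = 18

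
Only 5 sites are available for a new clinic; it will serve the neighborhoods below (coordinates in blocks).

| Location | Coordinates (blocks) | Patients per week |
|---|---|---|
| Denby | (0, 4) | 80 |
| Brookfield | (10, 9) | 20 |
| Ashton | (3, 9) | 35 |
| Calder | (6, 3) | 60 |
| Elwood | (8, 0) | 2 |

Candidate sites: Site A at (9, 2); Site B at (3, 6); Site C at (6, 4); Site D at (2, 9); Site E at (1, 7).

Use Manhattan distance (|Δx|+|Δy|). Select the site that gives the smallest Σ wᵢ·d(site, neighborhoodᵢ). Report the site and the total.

Site C, total 1012 blocks

Total weighted distance at each candidate:
  Site A (9, 2): total = 1741
  Site B (3, 6): total = 1087
  Site C (6, 4): total = 1012
  Site D (2, 9): total = 1385
  Site E (1, 7): total = 1248
Minimum is at Site C with total 1012 blocks.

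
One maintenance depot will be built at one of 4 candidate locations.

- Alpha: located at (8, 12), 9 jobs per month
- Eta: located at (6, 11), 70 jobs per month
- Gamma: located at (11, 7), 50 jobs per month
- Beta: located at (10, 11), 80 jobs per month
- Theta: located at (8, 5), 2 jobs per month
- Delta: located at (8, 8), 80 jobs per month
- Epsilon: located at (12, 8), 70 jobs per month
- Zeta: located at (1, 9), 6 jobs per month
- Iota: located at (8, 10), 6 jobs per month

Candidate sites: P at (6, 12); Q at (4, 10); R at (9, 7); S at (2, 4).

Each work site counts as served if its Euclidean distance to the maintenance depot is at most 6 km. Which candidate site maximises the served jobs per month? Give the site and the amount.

Coverage radius r = 6 km; a point is covered iff (Δx)²+(Δy)² ≤ 6² = 36.
  P (6, 12): covers {Alpha, Eta, Beta, Delta, Zeta, Iota} → 251
  Q (4, 10): covers {Alpha, Eta, Delta, Zeta, Iota} → 171
  R (9, 7): covers {Alpha, Eta, Gamma, Beta, Theta, Delta, Epsilon, Iota} → 367
  S (2, 4): covers {Zeta} → 6
Maximum coverage at R: 367 jobs per month.

R, covering 367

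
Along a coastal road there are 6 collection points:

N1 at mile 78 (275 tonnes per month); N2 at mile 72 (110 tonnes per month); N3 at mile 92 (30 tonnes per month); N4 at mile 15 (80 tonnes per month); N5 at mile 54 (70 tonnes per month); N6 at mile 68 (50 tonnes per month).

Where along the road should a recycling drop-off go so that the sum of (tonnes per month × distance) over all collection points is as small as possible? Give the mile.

x = 72

For a sum of weighted absolute distances on a line, the optimum is the weighted median (not the mean). Total weight W = 615; half-weight = 307.5.
Sort by position and accumulate weight:
  mile 15 (N4, w=80) → cum 80
  mile 54 (N5, w=70) → cum 150
  mile 68 (N6, w=50) → cum 200
  mile 72 (N2, w=110) → cum 310  ≥ 307.5 → median here
  mile 78 (N1, w=275) → cum 585
  mile 92 (N3, w=30) → cum 615
Optimal location: mile 72.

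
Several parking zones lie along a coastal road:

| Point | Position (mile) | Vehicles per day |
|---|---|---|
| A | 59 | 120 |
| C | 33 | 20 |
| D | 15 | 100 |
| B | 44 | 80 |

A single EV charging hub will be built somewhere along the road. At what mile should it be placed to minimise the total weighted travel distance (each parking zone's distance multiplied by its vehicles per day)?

For a sum of weighted absolute distances on a line, the optimum is the weighted median (not the mean). Total weight W = 320; half-weight = 160.
Sort by position and accumulate weight:
  mile 15 (D, w=100) → cum 100
  mile 33 (C, w=20) → cum 120
  mile 44 (B, w=80) → cum 200  ≥ 160 → median here
  mile 59 (A, w=120) → cum 320
Optimal location: mile 44.

x = 44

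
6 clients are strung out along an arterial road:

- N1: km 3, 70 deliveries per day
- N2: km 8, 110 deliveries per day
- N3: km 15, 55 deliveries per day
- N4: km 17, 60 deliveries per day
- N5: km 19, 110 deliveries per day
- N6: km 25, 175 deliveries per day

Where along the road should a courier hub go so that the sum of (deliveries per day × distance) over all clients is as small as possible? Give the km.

x = 17

For a sum of weighted absolute distances on a line, the optimum is the weighted median (not the mean). Total weight W = 580; half-weight = 290.
Sort by position and accumulate weight:
  km 3 (N1, w=70) → cum 70
  km 8 (N2, w=110) → cum 180
  km 15 (N3, w=55) → cum 235
  km 17 (N4, w=60) → cum 295  ≥ 290 → median here
  km 19 (N5, w=110) → cum 405
  km 25 (N6, w=175) → cum 580
Optimal location: km 17.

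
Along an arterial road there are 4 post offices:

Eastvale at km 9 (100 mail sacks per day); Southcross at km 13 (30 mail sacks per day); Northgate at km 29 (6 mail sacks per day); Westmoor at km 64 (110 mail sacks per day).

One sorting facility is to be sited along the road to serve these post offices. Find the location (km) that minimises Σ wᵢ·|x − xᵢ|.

For a sum of weighted absolute distances on a line, the optimum is the weighted median (not the mean). Total weight W = 246; half-weight = 123.
Sort by position and accumulate weight:
  km 9 (Eastvale, w=100) → cum 100
  km 13 (Southcross, w=30) → cum 130  ≥ 123 → median here
  km 29 (Northgate, w=6) → cum 136
  km 64 (Westmoor, w=110) → cum 246
Optimal location: km 13.

x = 13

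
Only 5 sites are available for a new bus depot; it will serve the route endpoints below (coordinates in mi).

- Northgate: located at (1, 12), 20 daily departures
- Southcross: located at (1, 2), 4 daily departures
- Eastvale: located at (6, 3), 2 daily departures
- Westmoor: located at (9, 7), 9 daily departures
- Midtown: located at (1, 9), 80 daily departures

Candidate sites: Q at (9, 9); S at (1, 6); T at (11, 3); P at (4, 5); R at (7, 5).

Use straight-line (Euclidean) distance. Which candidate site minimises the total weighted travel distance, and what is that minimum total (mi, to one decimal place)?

S, total 460.2 mi

Total weighted distance at each candidate:
  Q (9, 9): total = 884.8
  S (1, 6): total = 460.2
  T (11, 3): total = 1292.5
  P (4, 5): total = 623.4
  R (7, 5): total = 818.0
Minimum is at S with total 460.2 mi.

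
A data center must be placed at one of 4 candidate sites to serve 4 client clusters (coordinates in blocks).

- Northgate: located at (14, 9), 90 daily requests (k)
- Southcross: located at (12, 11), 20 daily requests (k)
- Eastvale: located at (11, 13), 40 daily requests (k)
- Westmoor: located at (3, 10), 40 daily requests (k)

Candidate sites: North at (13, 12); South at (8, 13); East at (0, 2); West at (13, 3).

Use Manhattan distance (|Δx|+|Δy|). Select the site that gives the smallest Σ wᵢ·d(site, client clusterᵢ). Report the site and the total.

North, total 1000 blocks

Total weighted distance at each candidate:
  North (13, 12): total = 1000
  South (8, 13): total = 1460
  East (0, 2): total = 3630
  West (13, 3): total = 1970
Minimum is at North with total 1000 blocks.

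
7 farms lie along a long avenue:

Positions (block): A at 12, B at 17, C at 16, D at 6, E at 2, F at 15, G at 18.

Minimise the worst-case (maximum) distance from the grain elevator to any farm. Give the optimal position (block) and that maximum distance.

location 10, max distance 8

The 1-center on a line is the midpoint of the two extreme points: leftmost at 2, rightmost at 18.
Optimal location = (2 + 18)/2 = 10; maximum distance = (18 − 2)/2 = 8.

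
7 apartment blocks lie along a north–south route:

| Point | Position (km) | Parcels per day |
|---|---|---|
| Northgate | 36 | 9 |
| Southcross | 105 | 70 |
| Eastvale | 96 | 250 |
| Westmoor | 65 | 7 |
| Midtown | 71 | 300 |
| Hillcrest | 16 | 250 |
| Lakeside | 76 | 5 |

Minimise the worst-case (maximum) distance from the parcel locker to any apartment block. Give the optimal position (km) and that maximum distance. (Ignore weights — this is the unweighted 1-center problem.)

location 60.5, max distance 44.5

The 1-center on a line is the midpoint of the two extreme points: leftmost at 16, rightmost at 105.
Optimal location = (16 + 105)/2 = 60.5; maximum distance = (105 − 16)/2 = 44.5.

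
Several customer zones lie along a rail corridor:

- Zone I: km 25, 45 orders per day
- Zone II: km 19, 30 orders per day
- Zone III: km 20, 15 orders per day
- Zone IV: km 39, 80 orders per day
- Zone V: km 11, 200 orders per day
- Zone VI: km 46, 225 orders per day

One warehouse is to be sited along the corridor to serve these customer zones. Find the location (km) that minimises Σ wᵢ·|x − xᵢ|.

For a sum of weighted absolute distances on a line, the optimum is the weighted median (not the mean). Total weight W = 595; half-weight = 297.5.
Sort by position and accumulate weight:
  km 11 (Zone V, w=200) → cum 200
  km 19 (Zone II, w=30) → cum 230
  km 20 (Zone III, w=15) → cum 245
  km 25 (Zone I, w=45) → cum 290
  km 39 (Zone IV, w=80) → cum 370  ≥ 297.5 → median here
  km 46 (Zone VI, w=225) → cum 595
Optimal location: km 39.

x = 39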